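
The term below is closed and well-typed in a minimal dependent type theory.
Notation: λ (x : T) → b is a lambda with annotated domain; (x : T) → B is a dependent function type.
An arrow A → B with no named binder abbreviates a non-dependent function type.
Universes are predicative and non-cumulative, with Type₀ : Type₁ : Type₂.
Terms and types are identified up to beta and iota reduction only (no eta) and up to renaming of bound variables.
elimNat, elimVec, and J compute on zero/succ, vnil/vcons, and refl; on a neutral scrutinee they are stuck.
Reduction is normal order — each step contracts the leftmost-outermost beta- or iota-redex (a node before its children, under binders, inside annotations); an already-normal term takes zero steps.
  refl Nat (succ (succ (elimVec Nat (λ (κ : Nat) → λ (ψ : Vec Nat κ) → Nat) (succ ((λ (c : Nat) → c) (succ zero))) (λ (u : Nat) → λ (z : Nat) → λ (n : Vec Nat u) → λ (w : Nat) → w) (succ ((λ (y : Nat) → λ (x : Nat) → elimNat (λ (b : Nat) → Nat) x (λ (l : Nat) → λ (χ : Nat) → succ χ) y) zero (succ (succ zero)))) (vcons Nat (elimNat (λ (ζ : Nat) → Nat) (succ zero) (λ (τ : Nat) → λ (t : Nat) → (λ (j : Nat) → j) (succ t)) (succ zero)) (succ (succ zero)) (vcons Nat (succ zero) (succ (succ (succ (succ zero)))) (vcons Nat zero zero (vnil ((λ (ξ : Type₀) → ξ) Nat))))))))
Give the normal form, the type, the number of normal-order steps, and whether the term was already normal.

normal form:
  refl Nat (succ (succ (succ (succ zero))))
the term's type:
  Eq Nat (succ (succ (succ (succ zero)))) (succ (succ (succ (succ zero))))
normal-order step count: 17
already normal: no
first redex: an elimVec iota-redex


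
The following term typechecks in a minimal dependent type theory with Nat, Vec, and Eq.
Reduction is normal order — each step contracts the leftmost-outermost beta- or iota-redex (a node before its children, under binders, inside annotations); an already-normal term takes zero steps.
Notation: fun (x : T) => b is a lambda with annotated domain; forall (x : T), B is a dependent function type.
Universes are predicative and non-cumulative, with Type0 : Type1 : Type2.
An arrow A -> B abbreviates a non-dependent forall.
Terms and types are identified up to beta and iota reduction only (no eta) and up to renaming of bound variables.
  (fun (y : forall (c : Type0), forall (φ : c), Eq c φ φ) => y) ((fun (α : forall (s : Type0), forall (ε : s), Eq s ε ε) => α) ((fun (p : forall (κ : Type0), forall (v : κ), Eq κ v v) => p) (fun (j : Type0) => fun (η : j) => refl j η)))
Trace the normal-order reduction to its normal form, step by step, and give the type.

reduction (normal order):
  (fun (y : forall (c : Type0), forall (φ : c), Eq c φ φ) => y) ((fun (α : forall (s : Type0), forall (ε : s), Eq s ε ε) => α) ((fun (p : forall (κ : Type0), forall (v : κ), Eq κ v v) => p) (fun (j : Type0) => fun (η : j) => refl j η)))
  ~> (fun (y : forall (c : Type0), forall (φ : c), Eq c φ φ) => y) ((fun (α : forall (s : Type0), forall (ε : s), Eq s ε ε) => α) (fun (p : Type0) => fun (κ : p) => refl p κ))
  ~> (fun (y : forall (c : Type0), forall (φ : c), Eq c φ φ) => y) (fun (α : Type0) => fun (s : α) => refl α s)
  ~> fun (y : Type0) => fun (c : y) => refl y c
type:
  forall (y : Type0), forall (c : y), Eq y c c


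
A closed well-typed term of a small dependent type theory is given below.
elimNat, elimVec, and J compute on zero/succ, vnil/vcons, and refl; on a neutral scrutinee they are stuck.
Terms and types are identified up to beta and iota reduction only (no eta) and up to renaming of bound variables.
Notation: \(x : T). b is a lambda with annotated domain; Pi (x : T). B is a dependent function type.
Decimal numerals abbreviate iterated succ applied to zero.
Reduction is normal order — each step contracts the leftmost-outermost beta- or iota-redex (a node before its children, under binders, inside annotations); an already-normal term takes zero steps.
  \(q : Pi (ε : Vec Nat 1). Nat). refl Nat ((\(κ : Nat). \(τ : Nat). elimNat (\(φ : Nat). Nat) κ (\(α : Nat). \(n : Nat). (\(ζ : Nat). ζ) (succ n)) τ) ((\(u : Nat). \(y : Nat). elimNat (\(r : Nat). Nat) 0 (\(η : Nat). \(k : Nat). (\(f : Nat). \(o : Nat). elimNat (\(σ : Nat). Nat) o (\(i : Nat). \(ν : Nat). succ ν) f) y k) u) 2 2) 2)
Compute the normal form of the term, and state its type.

reduced normal form:
  \(q : Pi (ε : Vec Nat 1). Nat). refl Nat 6
the term's type:
  Pi (q : Pi (ε : Vec Nat 1). Nat). Eq Nat 6 6


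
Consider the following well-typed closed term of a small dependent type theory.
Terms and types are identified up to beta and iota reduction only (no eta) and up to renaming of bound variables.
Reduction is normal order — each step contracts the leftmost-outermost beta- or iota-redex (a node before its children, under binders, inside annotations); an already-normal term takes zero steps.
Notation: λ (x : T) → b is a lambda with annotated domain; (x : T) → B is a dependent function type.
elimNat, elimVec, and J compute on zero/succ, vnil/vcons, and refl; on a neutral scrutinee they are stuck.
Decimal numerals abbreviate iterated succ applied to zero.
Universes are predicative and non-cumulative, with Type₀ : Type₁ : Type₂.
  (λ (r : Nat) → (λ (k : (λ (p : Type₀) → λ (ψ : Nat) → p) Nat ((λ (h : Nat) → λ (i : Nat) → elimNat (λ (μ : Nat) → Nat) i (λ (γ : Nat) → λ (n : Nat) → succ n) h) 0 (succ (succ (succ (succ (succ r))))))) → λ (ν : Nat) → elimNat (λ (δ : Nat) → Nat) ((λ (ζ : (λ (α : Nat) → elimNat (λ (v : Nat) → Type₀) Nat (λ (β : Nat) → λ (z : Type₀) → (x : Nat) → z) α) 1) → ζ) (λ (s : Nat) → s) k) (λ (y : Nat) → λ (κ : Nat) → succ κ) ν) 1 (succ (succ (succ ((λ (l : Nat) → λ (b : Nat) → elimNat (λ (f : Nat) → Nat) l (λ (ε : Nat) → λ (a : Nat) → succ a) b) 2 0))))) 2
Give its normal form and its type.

resulting normal form:
  6
type:
  Nat
observation: reduction starts at a beta-redex, and 24 normal-order steps reach the normal form.


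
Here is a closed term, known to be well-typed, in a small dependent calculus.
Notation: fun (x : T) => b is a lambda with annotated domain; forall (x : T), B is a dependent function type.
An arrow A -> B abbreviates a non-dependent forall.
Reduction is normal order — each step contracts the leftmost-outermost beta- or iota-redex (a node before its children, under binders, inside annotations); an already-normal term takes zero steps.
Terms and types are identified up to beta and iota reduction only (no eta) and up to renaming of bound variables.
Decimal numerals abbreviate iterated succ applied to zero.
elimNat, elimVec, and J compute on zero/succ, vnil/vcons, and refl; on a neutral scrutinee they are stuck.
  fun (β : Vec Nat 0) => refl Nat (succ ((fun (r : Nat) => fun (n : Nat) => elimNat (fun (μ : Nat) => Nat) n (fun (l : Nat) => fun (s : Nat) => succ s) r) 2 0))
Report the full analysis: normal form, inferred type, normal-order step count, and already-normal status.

normal form:
  fun (β : Vec Nat 0) => refl Nat 3
inferred type:
  Vec Nat 0 -> Eq Nat 3 3
normal-order step count: 9
started in normal form: no
first contracted redex: a beta-redex


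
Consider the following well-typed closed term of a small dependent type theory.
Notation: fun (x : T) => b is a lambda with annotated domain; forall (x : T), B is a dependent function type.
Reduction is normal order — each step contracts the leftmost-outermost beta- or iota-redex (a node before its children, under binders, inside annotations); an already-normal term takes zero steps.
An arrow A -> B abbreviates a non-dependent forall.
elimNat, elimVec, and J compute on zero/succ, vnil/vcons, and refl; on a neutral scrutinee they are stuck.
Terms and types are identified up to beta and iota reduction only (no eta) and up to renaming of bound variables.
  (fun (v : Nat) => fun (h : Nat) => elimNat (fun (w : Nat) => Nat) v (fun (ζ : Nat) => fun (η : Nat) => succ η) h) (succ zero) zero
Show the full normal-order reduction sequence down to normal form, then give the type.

reduction (normal order):
  (fun (v : Nat) => fun (h : Nat) => elimNat (fun (w : Nat) => Nat) v (fun (ζ : Nat) => fun (η : Nat) => succ η) h) (succ zero) zero
  ~> (fun (v : Nat) => elimNat (fun (h : Nat) => Nat) (succ zero) (fun (w : Nat) => fun (ζ : Nat) => succ ζ) v) zero
  ~> elimNat (fun (v : Nat) => Nat) (succ zero) (fun (h : Nat) => fun (w : Nat) => succ w) zero
  ~> succ zero
the term's type:
  Nat


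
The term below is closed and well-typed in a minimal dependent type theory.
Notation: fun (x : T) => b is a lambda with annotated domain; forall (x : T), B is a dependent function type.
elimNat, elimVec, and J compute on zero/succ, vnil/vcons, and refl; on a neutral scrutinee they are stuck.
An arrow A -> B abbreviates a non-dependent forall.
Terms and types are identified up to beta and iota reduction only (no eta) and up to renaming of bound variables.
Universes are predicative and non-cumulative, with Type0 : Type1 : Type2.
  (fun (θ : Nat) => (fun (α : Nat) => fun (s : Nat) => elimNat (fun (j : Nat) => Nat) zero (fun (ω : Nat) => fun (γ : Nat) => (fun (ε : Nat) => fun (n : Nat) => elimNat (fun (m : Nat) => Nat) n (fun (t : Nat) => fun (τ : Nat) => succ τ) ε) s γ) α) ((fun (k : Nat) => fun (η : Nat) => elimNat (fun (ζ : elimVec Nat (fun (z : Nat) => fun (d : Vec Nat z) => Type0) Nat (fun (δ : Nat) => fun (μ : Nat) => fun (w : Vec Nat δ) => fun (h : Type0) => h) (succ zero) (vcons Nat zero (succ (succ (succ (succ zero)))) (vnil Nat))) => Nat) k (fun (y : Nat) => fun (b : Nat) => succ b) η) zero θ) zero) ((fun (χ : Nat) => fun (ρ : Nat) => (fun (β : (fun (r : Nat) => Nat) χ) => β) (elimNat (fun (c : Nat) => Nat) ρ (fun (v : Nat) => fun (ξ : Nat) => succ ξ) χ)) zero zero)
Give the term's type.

type:
  Nat


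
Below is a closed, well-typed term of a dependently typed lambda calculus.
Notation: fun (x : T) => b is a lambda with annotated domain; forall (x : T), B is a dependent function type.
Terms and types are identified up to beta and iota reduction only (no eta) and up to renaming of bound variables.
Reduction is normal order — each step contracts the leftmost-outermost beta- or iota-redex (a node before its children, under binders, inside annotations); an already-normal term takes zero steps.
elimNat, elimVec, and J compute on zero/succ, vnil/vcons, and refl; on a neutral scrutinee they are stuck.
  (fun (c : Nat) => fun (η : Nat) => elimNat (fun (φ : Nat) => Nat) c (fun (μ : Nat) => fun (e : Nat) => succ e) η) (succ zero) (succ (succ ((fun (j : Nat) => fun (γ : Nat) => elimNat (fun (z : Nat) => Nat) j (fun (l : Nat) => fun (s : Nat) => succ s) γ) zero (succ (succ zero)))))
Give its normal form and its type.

normal form:
  succ (succ (succ (succ (succ zero))))
inferred type:
  Nat
observation: 24 normal-order steps separate the term from its normal form.


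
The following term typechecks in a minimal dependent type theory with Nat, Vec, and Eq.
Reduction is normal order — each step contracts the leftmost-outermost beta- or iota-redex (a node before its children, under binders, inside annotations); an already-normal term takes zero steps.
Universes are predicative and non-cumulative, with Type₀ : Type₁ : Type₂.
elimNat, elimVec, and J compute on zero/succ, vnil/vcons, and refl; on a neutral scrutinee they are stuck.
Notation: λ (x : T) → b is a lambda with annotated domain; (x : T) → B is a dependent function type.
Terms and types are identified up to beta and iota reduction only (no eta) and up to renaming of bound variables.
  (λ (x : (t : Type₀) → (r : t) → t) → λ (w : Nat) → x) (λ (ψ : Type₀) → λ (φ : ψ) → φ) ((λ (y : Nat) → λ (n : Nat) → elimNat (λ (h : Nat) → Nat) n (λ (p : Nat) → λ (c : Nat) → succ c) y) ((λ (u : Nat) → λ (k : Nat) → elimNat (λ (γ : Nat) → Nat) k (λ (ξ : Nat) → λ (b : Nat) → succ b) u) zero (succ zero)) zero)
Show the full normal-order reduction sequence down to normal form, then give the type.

normal-order reduction:
  (λ (x : (t : Type₀) → (r : t) → t) → λ (w : Nat) → x) (λ (ψ : Type₀) → λ (φ : ψ) → φ) ((λ (y : Nat) → λ (n : Nat) → elimNat (λ (h : Nat) → Nat) n (λ (p : Nat) → λ (c : Nat) → succ c) y) ((λ (u : Nat) → λ (k : Nat) → elimNat (λ (γ : Nat) → Nat) k (λ (ξ : Nat) → λ (b : Nat) → succ b) u) zero (succ zero)) zero)
  ~> (λ (x : Nat) → λ (t : Type₀) → λ (r : t) → r) ((λ (w : Nat) → λ (ψ : Nat) → elimNat (λ (φ : Nat) → Nat) ψ (λ (y : Nat) → λ (n : Nat) → succ n) w) ((λ (h : Nat) → λ (p : Nat) → elimNat (λ (c : Nat) → Nat) p (λ (u : Nat) → λ (k : Nat) → succ k) h) zero (succ zero)) zero)
  ~> λ (x : Type₀) → λ (t : x) → t
type:
  (x : Type₀) → (t : x) → x


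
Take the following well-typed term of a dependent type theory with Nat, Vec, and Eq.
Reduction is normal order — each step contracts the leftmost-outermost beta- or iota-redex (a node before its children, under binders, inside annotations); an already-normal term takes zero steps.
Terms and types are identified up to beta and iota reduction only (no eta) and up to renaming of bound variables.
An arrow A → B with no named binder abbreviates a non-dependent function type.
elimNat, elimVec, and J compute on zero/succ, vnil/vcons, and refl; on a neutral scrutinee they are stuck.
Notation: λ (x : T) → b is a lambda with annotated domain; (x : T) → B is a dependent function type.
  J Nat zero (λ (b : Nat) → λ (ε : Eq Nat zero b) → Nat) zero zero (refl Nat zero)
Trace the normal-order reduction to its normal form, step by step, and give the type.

normal-order reduction sequence:
  J Nat zero (λ (b : Nat) → λ (ε : Eq Nat zero b) → Nat) zero zero (refl Nat zero)
  ~> zero
type:
  Nat


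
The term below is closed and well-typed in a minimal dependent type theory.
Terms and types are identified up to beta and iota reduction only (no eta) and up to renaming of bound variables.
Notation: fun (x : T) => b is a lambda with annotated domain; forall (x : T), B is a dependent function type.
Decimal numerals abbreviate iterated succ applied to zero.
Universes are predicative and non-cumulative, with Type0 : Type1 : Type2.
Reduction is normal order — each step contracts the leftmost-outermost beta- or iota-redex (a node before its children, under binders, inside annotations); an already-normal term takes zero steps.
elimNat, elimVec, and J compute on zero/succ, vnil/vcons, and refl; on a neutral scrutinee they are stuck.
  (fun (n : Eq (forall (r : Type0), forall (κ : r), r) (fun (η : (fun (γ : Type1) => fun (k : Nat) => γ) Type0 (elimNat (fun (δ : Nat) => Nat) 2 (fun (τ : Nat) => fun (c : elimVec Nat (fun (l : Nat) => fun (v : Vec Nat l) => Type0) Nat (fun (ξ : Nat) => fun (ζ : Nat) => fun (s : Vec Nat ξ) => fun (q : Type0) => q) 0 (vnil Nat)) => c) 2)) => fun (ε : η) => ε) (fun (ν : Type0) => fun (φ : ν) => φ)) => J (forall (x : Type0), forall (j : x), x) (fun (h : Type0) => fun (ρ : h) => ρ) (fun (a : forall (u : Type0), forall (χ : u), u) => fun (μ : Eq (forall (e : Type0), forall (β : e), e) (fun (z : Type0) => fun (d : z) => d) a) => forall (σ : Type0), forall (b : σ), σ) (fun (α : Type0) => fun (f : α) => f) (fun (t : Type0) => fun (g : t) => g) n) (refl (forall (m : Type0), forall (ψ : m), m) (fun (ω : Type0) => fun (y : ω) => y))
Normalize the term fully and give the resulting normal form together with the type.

resulting normal form:
  fun (n : Type0) => fun (r : n) => r
the term's type:
  forall (n : Type0), forall (r : n), n


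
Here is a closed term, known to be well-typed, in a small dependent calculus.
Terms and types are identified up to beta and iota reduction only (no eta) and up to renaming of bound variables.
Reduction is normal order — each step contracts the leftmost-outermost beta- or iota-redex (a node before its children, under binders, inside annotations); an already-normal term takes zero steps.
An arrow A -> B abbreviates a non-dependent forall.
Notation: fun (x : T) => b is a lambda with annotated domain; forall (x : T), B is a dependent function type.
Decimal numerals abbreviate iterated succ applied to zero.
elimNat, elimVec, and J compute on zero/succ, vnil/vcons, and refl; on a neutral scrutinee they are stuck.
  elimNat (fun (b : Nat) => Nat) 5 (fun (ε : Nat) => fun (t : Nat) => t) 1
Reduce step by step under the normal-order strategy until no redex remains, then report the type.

normal-order reduction:
  elimNat (fun (b : Nat) => Nat) 5 (fun (ε : Nat) => fun (t : Nat) => t) 1
  ~> (fun (b : Nat) => fun (ε : Nat) => ε) 0 (elimNat (fun (t : Nat) => Nat) 5 (fun (δ : Nat) => fun (β : Nat) => β) 0)
  ~> (fun (b : Nat) => b) (elimNat (fun (ε : Nat) => Nat) 5 (fun (t : Nat) => fun (δ : Nat) => δ) 0)
  ~> elimNat (fun (b : Nat) => Nat) 5 (fun (ε : Nat) => fun (t : Nat) => t) 0
  ~> 5
inferred type:
  Nat


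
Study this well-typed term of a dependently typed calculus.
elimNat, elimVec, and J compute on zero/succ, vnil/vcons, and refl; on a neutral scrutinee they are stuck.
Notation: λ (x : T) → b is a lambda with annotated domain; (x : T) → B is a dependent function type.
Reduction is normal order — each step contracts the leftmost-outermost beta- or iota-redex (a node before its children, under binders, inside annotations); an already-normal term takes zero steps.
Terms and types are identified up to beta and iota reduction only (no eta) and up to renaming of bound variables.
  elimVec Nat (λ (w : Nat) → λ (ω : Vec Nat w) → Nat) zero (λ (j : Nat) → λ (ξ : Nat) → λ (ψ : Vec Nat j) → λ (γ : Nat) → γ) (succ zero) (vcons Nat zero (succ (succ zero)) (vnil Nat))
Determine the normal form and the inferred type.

normal form:
  zero
the term's type:
  Nat


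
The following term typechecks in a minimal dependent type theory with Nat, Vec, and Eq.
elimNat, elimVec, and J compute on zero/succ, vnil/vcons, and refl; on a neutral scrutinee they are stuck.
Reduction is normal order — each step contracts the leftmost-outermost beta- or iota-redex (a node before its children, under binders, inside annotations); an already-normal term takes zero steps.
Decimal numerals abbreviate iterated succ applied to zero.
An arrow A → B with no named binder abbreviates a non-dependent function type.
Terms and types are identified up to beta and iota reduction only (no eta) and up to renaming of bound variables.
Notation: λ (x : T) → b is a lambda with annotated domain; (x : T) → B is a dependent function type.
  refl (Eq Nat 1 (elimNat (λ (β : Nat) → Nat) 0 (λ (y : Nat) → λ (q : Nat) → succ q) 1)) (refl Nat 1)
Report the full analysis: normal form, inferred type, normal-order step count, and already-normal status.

resulting normal form:
  refl (Eq Nat 1 1) (refl Nat 1)
the term's type:
  Eq (Eq Nat 1 1) (refl Nat 1) (refl Nat 1)
steps to reach normal form (normal order): 4
already normal: no
first contracted redex: an elimNat iota-redex


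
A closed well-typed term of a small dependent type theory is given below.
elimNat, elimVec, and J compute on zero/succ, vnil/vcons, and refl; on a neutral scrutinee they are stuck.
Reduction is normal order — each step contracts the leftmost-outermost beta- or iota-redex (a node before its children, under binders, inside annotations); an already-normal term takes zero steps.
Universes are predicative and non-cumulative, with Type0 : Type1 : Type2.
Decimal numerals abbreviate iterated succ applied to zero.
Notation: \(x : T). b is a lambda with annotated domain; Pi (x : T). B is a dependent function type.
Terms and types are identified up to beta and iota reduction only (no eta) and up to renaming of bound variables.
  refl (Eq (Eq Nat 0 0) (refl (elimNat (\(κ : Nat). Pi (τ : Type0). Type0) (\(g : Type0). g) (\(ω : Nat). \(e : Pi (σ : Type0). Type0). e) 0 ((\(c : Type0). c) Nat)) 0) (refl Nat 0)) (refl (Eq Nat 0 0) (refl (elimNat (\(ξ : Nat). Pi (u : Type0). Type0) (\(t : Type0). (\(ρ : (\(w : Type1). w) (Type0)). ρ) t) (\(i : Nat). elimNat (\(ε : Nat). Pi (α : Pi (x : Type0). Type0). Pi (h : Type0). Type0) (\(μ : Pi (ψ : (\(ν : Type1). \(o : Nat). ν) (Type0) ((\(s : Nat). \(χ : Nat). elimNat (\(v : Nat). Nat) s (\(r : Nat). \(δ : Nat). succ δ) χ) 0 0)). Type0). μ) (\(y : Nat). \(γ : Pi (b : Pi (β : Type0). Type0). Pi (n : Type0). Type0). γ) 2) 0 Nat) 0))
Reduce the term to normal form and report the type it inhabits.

reduced normal form:
  refl (Eq (Eq Nat 0 0) (refl Nat 0) (refl Nat 0)) (refl (Eq Nat 0 0) (refl Nat 0))
the term's type:
  Eq (Eq (Eq Nat 0 0) (refl Nat 0) (refl Nat 0)) (refl (Eq Nat 0 0) (refl Nat 0)) (refl (Eq Nat 0 0) (refl Nat 0))


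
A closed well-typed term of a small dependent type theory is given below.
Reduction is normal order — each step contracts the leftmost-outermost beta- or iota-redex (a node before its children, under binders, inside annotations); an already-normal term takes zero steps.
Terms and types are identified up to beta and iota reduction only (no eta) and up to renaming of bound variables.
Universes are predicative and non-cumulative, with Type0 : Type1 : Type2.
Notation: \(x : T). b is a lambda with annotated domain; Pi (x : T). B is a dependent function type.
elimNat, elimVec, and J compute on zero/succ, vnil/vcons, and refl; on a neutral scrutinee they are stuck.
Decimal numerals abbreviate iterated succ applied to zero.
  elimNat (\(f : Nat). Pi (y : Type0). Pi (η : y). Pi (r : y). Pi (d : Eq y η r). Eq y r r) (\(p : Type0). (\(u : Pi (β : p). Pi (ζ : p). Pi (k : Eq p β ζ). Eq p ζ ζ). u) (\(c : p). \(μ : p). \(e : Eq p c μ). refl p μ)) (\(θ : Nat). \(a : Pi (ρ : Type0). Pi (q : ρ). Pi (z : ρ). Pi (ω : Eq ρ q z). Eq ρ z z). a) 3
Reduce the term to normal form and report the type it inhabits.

resulting normal form:
  \(f : Type0). \(y : f). \(η : f). \(r : Eq f y η). refl f η
type:
  Pi (f : Type0). Pi (y : f). Pi (η : f). Pi (r : Eq f y η). Eq f η η
observation: normalization takes exactly 11 steps under the normal-order strategy.


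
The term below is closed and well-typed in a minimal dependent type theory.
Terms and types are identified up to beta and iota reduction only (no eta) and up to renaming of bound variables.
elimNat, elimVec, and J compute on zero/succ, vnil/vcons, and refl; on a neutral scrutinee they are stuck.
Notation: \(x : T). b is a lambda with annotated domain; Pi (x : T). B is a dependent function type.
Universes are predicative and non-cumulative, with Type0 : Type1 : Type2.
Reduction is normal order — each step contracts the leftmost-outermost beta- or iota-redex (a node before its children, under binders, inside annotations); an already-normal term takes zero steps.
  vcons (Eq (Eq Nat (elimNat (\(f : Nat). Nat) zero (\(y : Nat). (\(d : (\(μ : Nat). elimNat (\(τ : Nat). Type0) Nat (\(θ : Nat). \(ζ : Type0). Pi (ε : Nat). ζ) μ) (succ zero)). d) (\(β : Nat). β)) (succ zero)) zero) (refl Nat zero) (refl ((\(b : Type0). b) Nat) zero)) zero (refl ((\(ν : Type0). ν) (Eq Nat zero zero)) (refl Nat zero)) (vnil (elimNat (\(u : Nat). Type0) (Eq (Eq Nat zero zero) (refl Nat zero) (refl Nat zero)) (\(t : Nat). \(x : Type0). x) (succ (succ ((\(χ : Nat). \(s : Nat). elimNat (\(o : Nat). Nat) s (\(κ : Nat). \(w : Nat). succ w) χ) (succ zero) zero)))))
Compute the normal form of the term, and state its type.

resulting normal form:
  vcons (Eq (Eq Nat zero zero) (refl Nat zero) (refl Nat zero)) zero (refl (Eq Nat zero zero) (refl Nat zero)) (vnil (Eq (Eq Nat zero zero) (refl Nat zero) (refl Nat zero)))
type:
  Vec (Eq (Eq Nat zero zero) (refl Nat zero) (refl Nat zero)) (succ zero)
observation: normalization takes exactly 23 steps under the normal-order strategy.


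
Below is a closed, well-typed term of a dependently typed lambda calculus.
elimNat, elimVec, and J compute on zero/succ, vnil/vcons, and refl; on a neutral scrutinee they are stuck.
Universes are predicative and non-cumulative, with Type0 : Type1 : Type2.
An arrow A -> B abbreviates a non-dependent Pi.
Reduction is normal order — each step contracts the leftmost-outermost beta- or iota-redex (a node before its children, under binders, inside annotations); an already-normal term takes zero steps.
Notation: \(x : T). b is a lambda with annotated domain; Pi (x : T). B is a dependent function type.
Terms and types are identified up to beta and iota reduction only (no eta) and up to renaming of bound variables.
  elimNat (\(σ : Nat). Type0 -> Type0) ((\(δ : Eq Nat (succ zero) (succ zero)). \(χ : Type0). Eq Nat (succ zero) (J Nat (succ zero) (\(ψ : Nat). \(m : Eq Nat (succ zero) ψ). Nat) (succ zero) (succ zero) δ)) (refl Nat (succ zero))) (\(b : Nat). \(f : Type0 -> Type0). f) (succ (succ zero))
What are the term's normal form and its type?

normal form:
  \(σ : Type0). Eq Nat (succ zero) (succ zero)
type:
  Type0 -> Type0
observation: reduction starts at an elimNat iota-redex, and 9 normal-order steps reach the normal form.


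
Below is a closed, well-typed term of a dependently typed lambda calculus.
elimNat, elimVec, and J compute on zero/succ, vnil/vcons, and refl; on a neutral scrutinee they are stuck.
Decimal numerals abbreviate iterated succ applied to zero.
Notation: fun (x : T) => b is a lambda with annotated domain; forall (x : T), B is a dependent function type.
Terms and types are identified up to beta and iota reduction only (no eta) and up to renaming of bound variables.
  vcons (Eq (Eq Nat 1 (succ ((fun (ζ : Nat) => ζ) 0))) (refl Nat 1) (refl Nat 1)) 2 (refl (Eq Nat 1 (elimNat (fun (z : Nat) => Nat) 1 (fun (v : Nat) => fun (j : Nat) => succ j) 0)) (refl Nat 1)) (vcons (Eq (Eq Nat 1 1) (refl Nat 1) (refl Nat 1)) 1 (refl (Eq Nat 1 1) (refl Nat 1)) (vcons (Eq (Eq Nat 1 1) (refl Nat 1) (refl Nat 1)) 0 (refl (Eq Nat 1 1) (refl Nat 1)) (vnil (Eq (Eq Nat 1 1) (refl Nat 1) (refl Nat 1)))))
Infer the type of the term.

the term's type:
  Vec (Eq (Eq Nat 1 1) (refl Nat 1) (refl Nat 1)) 3


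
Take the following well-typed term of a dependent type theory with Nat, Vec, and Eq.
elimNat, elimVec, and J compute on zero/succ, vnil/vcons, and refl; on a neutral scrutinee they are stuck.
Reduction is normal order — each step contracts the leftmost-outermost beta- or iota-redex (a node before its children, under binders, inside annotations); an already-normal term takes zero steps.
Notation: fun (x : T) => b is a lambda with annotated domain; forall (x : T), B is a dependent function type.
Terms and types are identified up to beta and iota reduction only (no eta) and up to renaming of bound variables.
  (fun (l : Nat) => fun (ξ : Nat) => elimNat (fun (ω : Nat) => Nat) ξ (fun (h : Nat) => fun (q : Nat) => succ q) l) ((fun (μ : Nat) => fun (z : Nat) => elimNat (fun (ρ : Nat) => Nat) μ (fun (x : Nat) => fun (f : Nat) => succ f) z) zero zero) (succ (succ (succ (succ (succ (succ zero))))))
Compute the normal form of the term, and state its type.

normal form:
  succ (succ (succ (succ (succ (succ zero)))))
type:
  Nat


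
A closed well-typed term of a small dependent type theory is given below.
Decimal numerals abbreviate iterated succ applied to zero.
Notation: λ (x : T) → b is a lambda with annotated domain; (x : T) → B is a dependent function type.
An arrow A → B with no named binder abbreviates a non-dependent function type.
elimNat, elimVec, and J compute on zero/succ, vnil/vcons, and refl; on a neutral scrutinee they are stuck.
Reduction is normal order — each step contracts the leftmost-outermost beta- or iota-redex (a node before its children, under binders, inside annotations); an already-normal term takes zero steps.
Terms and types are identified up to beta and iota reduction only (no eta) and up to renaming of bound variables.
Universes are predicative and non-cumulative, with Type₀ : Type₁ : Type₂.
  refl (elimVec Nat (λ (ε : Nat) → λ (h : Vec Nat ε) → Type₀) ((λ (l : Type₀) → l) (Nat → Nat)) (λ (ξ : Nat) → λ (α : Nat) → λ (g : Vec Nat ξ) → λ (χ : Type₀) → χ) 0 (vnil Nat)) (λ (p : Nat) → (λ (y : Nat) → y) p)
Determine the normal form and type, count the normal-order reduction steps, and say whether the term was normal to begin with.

resulting normal form:
  refl (Nat → Nat) (λ (ε : Nat) → ε)
type:
  Eq (Nat → Nat) (λ (ε : Nat) → ε) (λ (h : Nat) → h)
normal-order step count: 3
started in normal form: no
first contracted redex: an elimVec iota-redex


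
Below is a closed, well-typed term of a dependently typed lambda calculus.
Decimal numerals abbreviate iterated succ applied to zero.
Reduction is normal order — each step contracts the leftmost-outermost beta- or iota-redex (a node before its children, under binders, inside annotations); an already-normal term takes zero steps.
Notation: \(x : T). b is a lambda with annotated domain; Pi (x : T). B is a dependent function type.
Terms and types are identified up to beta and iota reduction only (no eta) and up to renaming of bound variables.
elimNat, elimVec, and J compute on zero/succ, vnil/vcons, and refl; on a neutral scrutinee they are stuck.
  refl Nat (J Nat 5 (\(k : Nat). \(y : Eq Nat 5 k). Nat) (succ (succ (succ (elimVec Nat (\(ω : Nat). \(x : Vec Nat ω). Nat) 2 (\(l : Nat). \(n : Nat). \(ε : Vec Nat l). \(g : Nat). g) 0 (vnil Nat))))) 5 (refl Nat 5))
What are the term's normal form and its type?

resulting normal form:
  refl Nat 5
inferred type:
  Eq Nat 5 5


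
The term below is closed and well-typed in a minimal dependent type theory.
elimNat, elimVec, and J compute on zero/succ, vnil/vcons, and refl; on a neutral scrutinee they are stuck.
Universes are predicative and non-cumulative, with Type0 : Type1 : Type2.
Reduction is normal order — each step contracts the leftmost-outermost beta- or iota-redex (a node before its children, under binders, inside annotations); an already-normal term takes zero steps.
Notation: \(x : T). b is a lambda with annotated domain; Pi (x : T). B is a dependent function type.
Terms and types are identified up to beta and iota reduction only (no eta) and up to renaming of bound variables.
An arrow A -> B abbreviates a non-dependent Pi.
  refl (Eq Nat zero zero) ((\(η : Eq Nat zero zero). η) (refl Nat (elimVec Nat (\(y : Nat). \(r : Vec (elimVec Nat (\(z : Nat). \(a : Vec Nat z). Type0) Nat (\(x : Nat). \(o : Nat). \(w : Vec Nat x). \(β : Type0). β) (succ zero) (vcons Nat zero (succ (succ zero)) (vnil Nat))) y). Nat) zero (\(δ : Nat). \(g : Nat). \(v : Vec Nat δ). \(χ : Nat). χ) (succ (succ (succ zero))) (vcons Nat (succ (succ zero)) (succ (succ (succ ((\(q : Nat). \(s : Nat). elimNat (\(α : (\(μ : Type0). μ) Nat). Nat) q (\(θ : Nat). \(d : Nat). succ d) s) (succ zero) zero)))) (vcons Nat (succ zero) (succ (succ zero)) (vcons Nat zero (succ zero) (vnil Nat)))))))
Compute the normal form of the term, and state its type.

normal form:
  refl (Eq Nat zero zero) (refl Nat zero)
the term's type:
  Eq (Eq Nat zero zero) (refl Nat zero) (refl Nat zero)
observation: the term reaches its normal form after 17 normal-order steps.


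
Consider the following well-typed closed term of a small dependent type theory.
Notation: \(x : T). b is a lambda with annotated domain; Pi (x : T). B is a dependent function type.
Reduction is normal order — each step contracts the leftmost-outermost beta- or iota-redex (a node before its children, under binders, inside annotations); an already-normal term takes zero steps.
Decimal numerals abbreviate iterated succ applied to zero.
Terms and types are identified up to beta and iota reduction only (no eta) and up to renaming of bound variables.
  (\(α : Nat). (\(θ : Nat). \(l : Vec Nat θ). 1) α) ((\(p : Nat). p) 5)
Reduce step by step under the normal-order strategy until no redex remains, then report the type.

normal-order reduction:
  (\(α : Nat). (\(θ : Nat). \(l : Vec Nat θ). 1) α) ((\(p : Nat). p) 5)
  ~> (\(α : Nat). \(θ : Vec Nat α). 1) ((\(l : Nat). l) 5)
  ~> \(α : Vec Nat ((\(θ : Nat). θ) 5)). 1
  ~> \(α : Vec Nat 5). 1
inferred type:
  Pi (α : Vec Nat 5). Nat


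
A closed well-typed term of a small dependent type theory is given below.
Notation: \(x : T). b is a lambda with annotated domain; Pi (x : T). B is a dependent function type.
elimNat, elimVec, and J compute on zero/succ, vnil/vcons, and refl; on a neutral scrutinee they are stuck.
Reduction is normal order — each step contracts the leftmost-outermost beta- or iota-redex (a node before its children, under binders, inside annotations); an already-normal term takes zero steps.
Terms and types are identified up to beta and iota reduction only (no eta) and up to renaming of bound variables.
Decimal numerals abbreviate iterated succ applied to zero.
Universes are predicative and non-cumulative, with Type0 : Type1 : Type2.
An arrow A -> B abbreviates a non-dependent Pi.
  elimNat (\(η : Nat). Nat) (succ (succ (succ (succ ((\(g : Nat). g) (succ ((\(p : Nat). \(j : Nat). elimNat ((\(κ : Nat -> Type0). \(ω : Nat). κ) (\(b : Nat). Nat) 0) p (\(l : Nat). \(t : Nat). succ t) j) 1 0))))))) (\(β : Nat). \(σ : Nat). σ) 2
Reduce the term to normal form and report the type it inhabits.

resulting normal form:
  6
type:
  Nat
observation: 11 normal-order steps separate the term from its normal form.


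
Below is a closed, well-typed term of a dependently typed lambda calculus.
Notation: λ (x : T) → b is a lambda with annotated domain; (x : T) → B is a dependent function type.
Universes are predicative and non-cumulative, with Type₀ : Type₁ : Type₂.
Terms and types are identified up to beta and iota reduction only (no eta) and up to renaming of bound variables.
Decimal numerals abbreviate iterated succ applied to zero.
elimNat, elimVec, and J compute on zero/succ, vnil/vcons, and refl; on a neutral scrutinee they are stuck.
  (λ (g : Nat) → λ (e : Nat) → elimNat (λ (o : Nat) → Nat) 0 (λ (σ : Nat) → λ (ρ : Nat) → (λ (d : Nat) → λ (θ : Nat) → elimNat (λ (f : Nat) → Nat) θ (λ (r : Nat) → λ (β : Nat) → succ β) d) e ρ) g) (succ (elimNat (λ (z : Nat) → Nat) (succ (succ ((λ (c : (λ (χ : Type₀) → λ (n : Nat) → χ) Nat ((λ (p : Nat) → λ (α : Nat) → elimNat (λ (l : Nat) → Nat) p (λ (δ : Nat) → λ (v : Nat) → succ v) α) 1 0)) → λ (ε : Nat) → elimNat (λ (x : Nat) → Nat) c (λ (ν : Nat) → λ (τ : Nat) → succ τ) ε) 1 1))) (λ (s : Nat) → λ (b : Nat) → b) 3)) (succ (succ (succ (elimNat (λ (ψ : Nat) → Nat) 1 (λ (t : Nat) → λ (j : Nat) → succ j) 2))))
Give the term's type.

type:
  Nat


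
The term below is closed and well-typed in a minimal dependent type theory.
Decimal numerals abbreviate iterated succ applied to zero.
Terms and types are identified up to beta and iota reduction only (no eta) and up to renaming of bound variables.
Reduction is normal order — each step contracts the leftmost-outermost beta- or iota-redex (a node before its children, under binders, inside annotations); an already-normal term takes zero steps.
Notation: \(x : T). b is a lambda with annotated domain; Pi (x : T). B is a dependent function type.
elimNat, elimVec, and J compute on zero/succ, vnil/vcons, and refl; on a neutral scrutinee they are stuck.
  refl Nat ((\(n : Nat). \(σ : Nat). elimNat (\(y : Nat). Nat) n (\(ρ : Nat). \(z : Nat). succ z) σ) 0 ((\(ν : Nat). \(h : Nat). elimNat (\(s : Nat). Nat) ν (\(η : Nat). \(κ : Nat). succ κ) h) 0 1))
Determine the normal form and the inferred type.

normal form:
  refl Nat 1
the term's type:
  Eq Nat 1 1


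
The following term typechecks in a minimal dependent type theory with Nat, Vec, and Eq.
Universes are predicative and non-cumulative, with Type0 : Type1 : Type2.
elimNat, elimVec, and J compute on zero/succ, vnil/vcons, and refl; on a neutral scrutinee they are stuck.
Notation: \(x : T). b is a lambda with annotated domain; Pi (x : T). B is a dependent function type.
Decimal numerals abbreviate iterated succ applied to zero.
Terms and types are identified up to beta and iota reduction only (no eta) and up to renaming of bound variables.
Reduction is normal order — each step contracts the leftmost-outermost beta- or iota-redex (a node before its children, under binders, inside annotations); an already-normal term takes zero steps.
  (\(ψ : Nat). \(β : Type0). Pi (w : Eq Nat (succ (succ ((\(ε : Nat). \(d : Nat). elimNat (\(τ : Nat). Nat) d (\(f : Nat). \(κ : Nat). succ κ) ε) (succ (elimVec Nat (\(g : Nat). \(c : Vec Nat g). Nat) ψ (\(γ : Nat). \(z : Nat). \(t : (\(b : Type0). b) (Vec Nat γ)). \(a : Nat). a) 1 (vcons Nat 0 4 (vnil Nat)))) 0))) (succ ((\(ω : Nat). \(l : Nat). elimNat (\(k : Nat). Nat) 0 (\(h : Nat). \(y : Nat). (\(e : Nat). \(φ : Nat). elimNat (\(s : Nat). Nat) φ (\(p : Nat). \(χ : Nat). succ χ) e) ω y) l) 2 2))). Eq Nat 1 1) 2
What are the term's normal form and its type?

normal form:
  \(ψ : Type0). Pi (β : Eq Nat 5 5). Eq Nat 1 1
inferred type:
  Pi (ψ : Type0). Type0
observation: the leftmost-outermost redex is a beta-redex, and normalization takes 46 steps.


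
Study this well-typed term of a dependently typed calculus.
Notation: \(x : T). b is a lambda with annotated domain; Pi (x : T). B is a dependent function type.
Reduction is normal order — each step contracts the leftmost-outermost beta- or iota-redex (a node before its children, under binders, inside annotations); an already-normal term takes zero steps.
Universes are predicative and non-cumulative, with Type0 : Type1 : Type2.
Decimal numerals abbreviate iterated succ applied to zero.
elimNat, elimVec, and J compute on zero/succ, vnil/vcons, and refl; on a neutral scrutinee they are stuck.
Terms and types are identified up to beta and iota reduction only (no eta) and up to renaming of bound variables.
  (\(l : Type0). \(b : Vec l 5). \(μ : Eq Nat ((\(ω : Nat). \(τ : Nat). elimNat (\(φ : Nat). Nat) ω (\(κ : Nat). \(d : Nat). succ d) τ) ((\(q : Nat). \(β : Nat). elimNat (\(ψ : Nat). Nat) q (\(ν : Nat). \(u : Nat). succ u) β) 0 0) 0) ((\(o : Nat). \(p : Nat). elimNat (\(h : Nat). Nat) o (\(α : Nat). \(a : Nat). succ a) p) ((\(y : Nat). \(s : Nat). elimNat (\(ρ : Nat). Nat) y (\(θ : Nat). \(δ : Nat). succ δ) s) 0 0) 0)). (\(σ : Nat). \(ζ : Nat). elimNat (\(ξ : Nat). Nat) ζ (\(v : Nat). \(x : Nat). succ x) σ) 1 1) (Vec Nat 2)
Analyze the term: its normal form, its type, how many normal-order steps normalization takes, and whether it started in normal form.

normal form:
  \(l : Vec (Vec Nat 2) 5). \(b : Eq Nat 0 0). 2
the term's type:
  Pi (l : Vec (Vec Nat 2) 5). Pi (b : Eq Nat 0 0). Nat
reduction steps (normal order): 19
already normal: no
first contracted redex: a beta-redex


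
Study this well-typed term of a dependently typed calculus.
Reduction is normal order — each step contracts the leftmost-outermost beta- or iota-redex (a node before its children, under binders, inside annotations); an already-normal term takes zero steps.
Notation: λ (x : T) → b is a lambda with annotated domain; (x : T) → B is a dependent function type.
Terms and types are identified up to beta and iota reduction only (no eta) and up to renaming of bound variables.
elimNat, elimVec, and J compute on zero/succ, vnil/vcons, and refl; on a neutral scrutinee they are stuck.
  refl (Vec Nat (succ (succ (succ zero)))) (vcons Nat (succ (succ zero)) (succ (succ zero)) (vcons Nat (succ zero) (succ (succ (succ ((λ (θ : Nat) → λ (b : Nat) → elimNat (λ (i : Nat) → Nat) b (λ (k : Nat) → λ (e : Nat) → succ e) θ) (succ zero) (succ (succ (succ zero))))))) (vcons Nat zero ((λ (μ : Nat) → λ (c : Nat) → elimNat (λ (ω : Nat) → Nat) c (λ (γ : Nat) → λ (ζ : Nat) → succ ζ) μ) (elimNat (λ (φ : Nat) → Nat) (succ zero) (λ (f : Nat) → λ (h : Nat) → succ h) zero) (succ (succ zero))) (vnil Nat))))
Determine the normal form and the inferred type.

resulting normal form:
  refl (Vec Nat (succ (succ (succ zero)))) (vcons Nat (succ (succ zero)) (succ (succ zero)) (vcons Nat (succ zero) (succ (succ (succ (succ (succ (succ (succ zero))))))) (vcons Nat zero (succ (succ (succ zero))) (vnil Nat))))
inferred type:
  Eq (Vec Nat (succ (succ (succ zero)))) (vcons Nat (succ (succ zero)) (succ (succ zero)) (vcons Nat (succ zero) (succ (succ (succ (succ (succ (succ (succ zero))))))) (vcons Nat zero (succ (succ (succ zero))) (vnil Nat)))) (vcons Nat (succ (succ zero)) (succ (succ zero)) (vcons Nat (succ zero) (succ (succ (succ (succ (succ (succ (succ zero))))))) (vcons Nat zero (succ (succ (succ zero))) (vnil Nat))))
observation: the first redex contracted is a beta-redex; the normal form is reached in 13 normal-order steps.
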